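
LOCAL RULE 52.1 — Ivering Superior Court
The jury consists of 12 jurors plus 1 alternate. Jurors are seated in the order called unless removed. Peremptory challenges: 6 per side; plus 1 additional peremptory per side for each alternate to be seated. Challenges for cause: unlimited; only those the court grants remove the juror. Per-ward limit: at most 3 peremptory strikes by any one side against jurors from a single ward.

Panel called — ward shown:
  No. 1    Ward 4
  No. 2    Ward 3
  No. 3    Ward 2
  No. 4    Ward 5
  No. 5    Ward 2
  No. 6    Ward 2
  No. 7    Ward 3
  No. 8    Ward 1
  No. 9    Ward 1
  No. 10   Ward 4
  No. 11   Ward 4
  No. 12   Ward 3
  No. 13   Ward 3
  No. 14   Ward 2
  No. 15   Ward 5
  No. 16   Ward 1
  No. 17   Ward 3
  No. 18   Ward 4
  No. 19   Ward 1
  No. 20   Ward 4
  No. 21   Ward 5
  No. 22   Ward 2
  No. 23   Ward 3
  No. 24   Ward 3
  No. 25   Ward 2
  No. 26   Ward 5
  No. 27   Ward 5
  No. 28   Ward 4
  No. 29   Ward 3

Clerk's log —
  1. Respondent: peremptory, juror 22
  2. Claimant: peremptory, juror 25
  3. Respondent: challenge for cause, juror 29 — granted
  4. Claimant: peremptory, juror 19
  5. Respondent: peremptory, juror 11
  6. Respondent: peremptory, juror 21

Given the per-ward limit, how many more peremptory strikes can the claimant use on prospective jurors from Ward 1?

2

Claimant peremptories so far: #25, #19 — 2 of 7 used, 5 left overall.
Against Ward 1: #19 — 1 used; per-ward cap 3 leaves 2.
Binding limit: min(5, 2) = 2.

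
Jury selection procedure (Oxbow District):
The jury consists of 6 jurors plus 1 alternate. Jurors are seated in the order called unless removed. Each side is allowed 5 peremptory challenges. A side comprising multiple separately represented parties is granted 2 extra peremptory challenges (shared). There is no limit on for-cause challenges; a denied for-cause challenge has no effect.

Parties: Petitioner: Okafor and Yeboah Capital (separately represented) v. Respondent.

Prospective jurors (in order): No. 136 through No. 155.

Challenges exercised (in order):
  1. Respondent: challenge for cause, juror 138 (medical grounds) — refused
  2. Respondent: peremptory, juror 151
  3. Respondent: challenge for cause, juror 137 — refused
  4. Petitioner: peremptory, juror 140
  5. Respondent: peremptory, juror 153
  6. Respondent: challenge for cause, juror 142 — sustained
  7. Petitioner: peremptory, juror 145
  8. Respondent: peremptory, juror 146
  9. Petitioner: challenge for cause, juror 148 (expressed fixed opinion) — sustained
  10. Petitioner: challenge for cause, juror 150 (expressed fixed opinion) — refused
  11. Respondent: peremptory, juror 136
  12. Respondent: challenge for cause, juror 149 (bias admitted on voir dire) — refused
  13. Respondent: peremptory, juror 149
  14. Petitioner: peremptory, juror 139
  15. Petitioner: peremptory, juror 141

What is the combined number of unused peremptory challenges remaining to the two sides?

Petitioner allotment: 5 base + 2 multi-party = 7. Respondent allotment: 5.
Petitioner peremptories used: #140, #145, #139, #141 — 4 (for-cause on #148, #150 don't count).
Respondent peremptories used: #151, #153, #146, #136, #149 — 5 (for-cause on #138, #137, #142, #149 don't count).
Remaining: (7 − 4) + (5 − 5) = 3.

3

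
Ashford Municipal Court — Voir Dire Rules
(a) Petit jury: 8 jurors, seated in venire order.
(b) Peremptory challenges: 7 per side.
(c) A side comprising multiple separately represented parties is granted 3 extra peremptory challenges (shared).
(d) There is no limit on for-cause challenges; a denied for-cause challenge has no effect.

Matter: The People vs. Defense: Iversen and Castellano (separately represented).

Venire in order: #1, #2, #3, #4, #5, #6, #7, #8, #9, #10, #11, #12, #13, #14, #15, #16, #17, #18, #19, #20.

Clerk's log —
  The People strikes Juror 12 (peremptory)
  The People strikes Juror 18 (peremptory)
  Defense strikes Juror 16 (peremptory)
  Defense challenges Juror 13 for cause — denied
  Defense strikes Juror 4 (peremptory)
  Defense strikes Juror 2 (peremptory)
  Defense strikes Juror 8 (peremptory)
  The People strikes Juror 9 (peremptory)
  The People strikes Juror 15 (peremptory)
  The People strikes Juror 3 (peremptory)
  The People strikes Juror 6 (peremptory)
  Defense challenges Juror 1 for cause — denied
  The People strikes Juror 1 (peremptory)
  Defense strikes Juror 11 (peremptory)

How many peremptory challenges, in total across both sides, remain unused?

5

The People allotment: 7. Defense allotment: 7 base + 3 multi-party = 10.
The People peremptories used: #12, #18, #9, #15, #3, #6, #1 — 7.
Defense peremptories used: #16, #4, #2, #8, #11 — 5 (for-cause on #13, #1 don't count).
Remaining: (7 − 7) + (10 − 5) = 5.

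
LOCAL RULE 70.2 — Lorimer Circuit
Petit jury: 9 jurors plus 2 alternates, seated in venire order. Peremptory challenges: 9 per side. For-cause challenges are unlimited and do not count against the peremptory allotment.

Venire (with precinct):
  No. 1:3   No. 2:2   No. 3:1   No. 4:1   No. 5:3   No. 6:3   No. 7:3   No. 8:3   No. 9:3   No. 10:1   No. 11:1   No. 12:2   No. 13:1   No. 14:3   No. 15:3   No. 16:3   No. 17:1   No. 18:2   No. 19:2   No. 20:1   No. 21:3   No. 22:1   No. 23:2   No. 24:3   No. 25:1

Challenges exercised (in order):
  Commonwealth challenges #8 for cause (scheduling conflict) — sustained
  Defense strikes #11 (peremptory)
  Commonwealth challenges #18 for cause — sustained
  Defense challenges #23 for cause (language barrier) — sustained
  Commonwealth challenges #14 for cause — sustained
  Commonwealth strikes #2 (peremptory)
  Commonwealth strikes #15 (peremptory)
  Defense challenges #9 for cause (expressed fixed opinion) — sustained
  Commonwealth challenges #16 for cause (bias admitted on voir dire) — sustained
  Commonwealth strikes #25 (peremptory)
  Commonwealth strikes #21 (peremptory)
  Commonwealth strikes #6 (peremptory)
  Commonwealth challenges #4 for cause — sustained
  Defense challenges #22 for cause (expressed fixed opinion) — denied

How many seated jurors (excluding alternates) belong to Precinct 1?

Removed: #2, #4, #6, #8, #9, #11, #14, #15, #16, #18, #21, #23, #25.
Seated jurors 1–9: #1, #3, #5, #7, #10, #12, #13, #17, #19 (alternates #20, #22 not counted).
Of those, in Precinct 1: #3, #10, #13, #17 → 4.

4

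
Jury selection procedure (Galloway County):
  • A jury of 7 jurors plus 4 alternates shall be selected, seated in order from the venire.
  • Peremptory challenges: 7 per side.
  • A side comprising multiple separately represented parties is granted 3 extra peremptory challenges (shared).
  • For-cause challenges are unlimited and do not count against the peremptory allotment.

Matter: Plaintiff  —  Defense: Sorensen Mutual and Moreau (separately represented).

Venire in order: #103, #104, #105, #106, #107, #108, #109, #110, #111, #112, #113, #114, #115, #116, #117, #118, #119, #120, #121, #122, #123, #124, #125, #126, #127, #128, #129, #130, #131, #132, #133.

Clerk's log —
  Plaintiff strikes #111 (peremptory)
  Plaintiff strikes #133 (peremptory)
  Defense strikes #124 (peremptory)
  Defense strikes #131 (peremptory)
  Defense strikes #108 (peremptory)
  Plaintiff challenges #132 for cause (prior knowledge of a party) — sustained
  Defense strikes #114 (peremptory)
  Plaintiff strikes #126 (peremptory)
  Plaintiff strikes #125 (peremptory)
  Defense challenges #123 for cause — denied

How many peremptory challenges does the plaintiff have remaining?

Plaintiff allotment: 7.
Plaintiff peremptories used: #111, #133, #126, #125 — 4 (the for-cause on #132 doesn't count).
Remaining: 7 − 4 = 3.

3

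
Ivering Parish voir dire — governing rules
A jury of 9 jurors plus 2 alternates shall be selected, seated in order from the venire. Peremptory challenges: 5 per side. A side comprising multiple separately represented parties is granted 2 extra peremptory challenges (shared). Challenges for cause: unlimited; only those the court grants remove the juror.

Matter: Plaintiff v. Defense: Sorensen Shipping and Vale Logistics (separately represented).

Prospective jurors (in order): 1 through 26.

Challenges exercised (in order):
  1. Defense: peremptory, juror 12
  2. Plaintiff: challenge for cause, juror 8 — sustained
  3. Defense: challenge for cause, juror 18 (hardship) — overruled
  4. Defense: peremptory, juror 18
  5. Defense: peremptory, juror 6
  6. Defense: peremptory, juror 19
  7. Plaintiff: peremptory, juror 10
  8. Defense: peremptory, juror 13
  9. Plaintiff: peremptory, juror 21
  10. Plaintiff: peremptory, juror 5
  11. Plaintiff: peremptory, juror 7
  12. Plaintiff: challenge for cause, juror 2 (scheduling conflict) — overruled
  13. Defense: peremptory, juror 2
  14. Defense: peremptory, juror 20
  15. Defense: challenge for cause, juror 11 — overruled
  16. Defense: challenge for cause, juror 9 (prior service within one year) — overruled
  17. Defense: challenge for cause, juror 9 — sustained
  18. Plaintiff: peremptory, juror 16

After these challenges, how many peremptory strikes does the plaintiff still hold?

0

Plaintiff allotment: 5.
Plaintiff peremptories used: #10, #21, #5, #7, #16 — 5 (for-cause on #8, #2 don't count).
Remaining: 5 − 5 = 0.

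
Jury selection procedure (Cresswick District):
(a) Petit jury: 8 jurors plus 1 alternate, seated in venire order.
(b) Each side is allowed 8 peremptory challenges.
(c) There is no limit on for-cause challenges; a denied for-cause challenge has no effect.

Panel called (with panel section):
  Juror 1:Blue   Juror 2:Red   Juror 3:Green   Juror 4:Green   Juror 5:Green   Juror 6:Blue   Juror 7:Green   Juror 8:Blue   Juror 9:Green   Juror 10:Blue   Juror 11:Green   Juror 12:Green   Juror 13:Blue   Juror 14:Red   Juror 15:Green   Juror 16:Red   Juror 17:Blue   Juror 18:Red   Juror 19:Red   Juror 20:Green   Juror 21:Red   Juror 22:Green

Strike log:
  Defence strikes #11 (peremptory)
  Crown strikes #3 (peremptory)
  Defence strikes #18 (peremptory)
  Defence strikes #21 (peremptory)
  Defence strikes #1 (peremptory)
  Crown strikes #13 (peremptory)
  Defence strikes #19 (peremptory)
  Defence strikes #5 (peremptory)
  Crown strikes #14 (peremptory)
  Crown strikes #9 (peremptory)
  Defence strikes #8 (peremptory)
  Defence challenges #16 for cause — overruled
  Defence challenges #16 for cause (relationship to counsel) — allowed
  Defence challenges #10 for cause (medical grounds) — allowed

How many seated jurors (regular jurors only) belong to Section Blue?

Removed: #1, #3, #5, #8, #9, #10, #11, #13, #14, #16, #18, #19, #21.
Seated jurors 1–8: #2, #4, #6, #7, #12, #15, #17, #20 (alternates #22 not counted).
Of those, in Section Blue: #6, #17 → 2.

2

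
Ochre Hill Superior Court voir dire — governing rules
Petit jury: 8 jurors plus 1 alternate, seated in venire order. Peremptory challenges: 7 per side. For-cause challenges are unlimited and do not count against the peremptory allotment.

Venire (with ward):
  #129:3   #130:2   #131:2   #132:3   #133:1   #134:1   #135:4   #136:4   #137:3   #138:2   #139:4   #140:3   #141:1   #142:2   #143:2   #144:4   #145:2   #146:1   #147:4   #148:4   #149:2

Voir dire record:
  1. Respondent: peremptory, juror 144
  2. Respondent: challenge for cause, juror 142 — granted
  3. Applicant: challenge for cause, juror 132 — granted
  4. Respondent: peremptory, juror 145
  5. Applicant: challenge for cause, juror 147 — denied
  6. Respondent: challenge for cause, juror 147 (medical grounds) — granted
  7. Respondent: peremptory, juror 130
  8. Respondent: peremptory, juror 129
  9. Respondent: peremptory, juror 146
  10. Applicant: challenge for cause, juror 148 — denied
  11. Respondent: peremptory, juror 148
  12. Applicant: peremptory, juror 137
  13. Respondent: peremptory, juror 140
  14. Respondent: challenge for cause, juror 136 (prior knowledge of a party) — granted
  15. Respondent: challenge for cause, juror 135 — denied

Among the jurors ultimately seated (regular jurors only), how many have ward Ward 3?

0

Removed: #129, #130, #132, #136, #137, #140, #142, #144, #145, #146, #147, #148.
Seated jurors 1–8: #131, #133, #134, #135, #138, #139, #141, #143 (alternates #149 not counted).
None of those are in Ward 3 → 0.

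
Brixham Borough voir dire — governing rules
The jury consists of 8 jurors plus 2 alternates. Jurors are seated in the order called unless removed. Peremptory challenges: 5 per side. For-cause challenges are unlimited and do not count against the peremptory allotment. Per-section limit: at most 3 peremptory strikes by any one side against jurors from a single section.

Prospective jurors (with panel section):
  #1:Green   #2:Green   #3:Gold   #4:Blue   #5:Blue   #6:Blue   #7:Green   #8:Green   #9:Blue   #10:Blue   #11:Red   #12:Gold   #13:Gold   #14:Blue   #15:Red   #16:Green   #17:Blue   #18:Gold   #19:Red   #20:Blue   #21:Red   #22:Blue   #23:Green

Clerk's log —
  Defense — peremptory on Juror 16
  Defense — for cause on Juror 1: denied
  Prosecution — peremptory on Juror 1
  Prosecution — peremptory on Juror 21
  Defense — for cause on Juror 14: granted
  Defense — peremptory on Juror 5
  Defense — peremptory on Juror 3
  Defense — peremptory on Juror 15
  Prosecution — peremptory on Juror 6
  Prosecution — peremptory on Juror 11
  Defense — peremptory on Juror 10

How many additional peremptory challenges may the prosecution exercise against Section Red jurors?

Prosecution peremptories so far: #1, #21, #6, #11 — 4 of 5 used, 1 left overall.
Against Section Red: #21, #11 — 2 used; per-section cap 3 leaves 1.
Binding limit: min(1, 1) = 1.

1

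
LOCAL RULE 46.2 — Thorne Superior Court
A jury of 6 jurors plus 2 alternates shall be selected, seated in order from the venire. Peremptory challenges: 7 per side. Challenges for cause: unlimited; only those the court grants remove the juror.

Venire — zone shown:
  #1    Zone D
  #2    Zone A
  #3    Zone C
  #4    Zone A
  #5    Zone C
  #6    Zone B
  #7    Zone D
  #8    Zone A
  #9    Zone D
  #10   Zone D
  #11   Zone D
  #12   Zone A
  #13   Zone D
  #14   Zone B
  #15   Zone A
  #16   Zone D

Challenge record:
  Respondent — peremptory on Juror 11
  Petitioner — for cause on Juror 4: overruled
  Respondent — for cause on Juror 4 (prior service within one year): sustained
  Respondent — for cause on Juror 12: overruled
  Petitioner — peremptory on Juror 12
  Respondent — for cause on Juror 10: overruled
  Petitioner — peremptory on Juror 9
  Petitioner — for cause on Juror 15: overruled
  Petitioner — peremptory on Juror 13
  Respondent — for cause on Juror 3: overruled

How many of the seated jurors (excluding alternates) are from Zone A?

1

Removed: #4, #9, #11, #12, #13.
Seated jurors 1–6: #1, #2, #3, #5, #6, #7 (alternates #8, #10 not counted).
Of those, in Zone A: #2 → 1.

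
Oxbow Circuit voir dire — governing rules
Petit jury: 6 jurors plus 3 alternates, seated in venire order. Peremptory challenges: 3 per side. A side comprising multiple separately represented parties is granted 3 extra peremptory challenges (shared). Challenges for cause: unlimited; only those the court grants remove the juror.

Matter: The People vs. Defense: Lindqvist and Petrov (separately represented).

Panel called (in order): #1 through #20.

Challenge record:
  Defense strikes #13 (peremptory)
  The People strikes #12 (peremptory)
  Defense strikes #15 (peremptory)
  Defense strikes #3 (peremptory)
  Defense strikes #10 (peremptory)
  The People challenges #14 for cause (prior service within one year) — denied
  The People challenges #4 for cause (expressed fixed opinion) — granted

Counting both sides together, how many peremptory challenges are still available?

The People allotment: 3. Defense allotment: 3 base + 3 multi-party = 6.
The People peremptories used: #12 — 1 (for-cause on #14, #4 don't count).
Defense peremptories used: #13, #15, #3, #10 — 4.
Remaining: (3 − 1) + (6 − 4) = 4.

4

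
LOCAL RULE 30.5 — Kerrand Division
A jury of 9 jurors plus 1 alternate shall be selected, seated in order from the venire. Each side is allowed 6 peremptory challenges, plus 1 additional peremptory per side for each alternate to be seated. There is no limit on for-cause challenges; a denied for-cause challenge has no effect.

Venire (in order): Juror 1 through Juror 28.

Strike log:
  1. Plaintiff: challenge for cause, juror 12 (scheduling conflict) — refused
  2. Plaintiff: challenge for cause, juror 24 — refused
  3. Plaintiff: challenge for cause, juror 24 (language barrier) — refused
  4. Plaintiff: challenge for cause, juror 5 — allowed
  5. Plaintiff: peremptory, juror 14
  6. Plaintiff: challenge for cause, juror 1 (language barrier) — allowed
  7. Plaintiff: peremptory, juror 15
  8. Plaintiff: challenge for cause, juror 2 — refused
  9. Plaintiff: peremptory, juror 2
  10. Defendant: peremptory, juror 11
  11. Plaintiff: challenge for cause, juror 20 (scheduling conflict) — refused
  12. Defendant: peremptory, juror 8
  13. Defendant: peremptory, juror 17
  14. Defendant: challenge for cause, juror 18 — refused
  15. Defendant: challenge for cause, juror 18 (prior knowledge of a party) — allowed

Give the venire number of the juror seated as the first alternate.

Removed: #1, #2, #5, #8, #11, #14, #15, #17, #18. (#12, #20, #24 stay — for-cause denied.)
Seating in order: seats 1–9 → #3, #4, #6, #7, #9, #10, #12, #13, #16; alternates → #19.
So alternate 1 is #19.

19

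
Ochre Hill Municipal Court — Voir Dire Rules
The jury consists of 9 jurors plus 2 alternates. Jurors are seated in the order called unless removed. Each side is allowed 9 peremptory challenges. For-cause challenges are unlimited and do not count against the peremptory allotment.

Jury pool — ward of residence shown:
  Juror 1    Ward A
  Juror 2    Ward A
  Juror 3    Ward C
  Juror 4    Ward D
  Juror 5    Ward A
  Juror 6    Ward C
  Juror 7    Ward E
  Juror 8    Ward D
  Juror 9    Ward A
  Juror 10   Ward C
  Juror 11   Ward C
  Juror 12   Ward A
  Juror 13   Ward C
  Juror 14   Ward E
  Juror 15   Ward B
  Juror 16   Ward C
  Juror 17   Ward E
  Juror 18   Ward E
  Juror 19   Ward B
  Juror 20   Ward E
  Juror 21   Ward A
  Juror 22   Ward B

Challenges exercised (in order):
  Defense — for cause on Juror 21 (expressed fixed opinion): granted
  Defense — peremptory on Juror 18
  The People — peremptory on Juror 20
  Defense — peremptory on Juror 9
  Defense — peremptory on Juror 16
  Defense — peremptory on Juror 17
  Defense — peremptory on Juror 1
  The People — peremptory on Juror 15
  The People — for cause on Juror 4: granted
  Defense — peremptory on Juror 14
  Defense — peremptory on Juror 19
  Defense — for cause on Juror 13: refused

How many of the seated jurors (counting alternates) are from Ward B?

Removed: #1, #4, #9, #14, #15, #16, #17, #18, #19, #20, #21.
Seated (11 incl. alternates): #2, #3, #5, #6, #7, #8, #10, #11, #12, #13, #22.
Of those, in Ward B: #22 → 1.

1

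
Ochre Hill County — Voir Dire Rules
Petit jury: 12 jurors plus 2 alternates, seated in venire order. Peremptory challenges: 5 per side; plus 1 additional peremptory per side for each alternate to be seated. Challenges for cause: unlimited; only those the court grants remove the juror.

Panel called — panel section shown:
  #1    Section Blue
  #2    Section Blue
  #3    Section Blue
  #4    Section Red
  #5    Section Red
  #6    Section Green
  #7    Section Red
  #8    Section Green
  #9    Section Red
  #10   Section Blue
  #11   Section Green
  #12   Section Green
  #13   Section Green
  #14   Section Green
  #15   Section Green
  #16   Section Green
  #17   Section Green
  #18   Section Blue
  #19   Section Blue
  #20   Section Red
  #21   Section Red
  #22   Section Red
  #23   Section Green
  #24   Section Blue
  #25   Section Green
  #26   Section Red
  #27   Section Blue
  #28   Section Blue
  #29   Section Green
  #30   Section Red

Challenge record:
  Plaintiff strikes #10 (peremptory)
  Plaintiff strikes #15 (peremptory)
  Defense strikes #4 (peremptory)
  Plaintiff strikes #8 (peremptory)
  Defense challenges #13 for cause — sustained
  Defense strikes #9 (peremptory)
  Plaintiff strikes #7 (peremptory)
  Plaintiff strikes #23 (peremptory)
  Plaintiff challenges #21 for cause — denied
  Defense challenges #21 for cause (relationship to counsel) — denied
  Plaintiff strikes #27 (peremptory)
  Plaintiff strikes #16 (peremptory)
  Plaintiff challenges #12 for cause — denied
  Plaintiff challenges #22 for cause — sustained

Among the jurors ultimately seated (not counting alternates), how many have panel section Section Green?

Removed: #4, #7, #8, #9, #10, #13, #15, #16, #22, #23, #27.
Seated jurors 1–12: #1, #2, #3, #5, #6, #11, #12, #14, #17, #18, #19, #20 (alternates #21, #24 not counted).
Of those, in Section Green: #6, #11, #12, #14, #17 → 5.

5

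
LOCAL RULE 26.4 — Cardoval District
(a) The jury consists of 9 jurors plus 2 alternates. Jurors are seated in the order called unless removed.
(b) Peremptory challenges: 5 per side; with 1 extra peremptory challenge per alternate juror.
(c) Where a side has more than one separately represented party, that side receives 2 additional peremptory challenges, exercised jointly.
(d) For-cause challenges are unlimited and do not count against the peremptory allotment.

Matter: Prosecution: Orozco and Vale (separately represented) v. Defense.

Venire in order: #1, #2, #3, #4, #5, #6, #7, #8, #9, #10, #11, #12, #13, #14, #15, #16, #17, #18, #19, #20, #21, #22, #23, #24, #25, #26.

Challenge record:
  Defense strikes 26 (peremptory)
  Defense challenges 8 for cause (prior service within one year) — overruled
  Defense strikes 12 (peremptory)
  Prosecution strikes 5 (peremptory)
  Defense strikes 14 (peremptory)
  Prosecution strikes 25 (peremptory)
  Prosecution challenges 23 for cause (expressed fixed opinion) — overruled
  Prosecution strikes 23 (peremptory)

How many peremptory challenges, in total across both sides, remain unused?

10

Prosecution allotment: 5 base + 1 × 2 alternates + 2 multi-party = 9. Defense allotment: 5 base + 1 × 2 alternates = 7.
Prosecution peremptories used: #5, #25, #23 — 3 (the for-cause on #23 doesn't count).
Defense peremptories used: #26, #12, #14 — 3 (the for-cause on #8 doesn't count).
Remaining: (9 − 3) + (7 − 3) = 10.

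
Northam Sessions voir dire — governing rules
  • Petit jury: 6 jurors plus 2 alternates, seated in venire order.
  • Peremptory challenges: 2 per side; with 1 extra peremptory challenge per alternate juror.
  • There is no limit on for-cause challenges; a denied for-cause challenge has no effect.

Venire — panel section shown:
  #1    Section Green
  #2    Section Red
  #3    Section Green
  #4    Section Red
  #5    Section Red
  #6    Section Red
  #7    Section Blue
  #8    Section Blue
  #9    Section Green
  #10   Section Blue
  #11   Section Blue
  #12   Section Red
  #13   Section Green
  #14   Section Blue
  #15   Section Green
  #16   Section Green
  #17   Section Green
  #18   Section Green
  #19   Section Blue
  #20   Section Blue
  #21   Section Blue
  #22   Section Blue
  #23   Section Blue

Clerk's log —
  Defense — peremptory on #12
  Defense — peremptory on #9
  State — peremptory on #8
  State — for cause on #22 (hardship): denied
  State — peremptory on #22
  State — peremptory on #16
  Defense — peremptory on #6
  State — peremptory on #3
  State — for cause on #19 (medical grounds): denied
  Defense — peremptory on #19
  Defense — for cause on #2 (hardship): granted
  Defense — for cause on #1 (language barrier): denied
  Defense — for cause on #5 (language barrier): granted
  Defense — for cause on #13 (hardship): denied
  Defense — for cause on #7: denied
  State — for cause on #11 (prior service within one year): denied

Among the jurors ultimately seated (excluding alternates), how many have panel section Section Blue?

3

Removed: #2, #3, #5, #6, #8, #9, #12, #16, #19, #22.
Seated jurors 1–6: #1, #4, #7, #10, #11, #13 (alternates #14, #15 not counted).
Of those, in Section Blue: #7, #10, #11 → 3.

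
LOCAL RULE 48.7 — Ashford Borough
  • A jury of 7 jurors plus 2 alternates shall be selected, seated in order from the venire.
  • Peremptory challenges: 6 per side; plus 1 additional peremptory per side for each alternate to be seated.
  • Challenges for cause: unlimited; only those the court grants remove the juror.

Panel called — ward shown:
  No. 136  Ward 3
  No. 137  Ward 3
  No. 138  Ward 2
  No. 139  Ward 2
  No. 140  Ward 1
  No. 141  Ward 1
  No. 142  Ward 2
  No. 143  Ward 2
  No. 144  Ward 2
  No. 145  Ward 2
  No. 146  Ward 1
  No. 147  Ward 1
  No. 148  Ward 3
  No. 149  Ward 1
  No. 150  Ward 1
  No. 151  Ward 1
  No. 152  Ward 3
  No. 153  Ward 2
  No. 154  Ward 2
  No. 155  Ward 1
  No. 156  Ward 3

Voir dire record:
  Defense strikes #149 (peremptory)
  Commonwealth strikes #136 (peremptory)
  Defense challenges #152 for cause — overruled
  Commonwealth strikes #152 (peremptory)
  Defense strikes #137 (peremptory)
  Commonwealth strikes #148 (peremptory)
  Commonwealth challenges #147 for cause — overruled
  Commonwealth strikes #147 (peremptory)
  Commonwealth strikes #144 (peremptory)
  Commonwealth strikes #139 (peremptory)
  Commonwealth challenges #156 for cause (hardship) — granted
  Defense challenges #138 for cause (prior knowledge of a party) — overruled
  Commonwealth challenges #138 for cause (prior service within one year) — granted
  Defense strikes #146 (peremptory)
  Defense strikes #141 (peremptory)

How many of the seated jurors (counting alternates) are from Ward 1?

4

Removed: #136, #137, #138, #139, #141, #144, #146, #147, #148, #149, #152, #156.
Seated (9 incl. alternates): #140, #142, #143, #145, #150, #151, #153, #154, #155.
Of those, in Ward 1: #140, #150, #151, #155 → 4.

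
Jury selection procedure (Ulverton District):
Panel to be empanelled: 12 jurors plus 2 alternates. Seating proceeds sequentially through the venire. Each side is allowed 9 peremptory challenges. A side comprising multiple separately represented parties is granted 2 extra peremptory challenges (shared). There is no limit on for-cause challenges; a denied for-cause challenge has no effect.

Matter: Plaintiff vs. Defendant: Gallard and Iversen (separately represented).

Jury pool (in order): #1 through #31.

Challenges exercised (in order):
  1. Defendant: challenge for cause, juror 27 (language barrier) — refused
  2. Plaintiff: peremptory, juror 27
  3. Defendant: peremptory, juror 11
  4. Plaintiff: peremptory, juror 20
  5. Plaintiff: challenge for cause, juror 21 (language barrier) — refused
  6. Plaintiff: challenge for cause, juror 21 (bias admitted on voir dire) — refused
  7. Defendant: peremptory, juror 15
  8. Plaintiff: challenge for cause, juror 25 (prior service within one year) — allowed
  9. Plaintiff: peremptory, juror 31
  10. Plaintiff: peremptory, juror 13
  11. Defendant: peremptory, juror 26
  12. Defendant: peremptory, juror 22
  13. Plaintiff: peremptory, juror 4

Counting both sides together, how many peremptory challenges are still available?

Plaintiff allotment: 9. Defendant allotment: 9 base + 2 multi-party = 11.
Plaintiff peremptories used: #27, #20, #31, #13, #4 — 5 (for-cause on #21, #21, #25 don't count).
Defendant peremptories used: #11, #15, #26, #22 — 4 (the for-cause on #27 doesn't count).
Remaining: (9 − 5) + (11 − 4) = 11.

11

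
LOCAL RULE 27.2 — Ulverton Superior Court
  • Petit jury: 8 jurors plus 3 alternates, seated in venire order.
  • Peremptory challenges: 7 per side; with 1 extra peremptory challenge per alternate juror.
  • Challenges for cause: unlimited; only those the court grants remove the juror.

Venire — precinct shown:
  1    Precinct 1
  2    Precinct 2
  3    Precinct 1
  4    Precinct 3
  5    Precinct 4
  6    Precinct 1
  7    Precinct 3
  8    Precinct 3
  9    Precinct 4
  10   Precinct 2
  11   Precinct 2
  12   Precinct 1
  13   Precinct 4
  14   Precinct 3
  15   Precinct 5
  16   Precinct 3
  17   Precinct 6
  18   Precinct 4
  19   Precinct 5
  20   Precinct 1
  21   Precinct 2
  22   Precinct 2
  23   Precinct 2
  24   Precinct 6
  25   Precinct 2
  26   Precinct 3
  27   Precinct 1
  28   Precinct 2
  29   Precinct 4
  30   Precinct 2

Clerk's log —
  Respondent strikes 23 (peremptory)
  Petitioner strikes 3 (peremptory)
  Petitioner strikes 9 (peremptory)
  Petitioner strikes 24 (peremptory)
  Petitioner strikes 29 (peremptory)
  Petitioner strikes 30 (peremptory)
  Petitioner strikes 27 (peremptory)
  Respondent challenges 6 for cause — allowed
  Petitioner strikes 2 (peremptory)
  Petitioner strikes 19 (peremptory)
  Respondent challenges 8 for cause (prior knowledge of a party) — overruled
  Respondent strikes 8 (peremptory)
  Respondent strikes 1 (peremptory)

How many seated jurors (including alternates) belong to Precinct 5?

1

Removed: #1, #2, #3, #6, #8, #9, #19, #23, #24, #27, #29, #30.
Seated (11 incl. alternates): #4, #5, #7, #10, #11, #12, #13, #14, #15, #16, #17.
Of those, in Precinct 5: #15 → 1.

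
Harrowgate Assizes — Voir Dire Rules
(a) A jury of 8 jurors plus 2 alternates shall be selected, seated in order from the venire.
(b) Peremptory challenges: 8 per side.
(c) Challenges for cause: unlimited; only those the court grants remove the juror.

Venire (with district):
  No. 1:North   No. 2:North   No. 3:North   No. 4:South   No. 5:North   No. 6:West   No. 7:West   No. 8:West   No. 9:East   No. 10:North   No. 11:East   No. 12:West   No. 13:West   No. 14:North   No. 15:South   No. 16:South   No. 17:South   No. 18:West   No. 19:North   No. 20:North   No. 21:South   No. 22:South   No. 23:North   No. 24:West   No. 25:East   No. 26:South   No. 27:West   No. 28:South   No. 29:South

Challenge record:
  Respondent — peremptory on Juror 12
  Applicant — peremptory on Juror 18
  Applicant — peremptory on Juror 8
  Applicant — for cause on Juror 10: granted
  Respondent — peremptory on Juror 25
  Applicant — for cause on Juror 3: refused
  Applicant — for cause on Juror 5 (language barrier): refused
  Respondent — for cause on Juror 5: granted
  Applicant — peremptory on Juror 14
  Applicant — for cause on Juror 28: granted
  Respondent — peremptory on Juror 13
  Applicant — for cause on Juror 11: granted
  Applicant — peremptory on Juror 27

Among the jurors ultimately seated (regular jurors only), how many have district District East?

1

Removed: #5, #8, #10, #11, #12, #13, #14, #18, #25, #27, #28.
Seated jurors 1–8: #1, #2, #3, #4, #6, #7, #9, #15 (alternates #16, #17 not counted).
Of those, in District East: #9 → 1.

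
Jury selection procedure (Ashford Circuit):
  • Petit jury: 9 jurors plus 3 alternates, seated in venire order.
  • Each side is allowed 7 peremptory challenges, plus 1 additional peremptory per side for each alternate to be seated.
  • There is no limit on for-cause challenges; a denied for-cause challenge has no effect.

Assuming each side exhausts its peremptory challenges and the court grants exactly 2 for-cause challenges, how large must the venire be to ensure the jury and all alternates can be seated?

34

Seats to fill: 9 + 3 alternates = 12.
Peremptories: 7 + 1×3 = 10 per side × 2 sides = 20.
For-cause removals: 2.
Minimum venire: 12 + 20 + 2 = 34.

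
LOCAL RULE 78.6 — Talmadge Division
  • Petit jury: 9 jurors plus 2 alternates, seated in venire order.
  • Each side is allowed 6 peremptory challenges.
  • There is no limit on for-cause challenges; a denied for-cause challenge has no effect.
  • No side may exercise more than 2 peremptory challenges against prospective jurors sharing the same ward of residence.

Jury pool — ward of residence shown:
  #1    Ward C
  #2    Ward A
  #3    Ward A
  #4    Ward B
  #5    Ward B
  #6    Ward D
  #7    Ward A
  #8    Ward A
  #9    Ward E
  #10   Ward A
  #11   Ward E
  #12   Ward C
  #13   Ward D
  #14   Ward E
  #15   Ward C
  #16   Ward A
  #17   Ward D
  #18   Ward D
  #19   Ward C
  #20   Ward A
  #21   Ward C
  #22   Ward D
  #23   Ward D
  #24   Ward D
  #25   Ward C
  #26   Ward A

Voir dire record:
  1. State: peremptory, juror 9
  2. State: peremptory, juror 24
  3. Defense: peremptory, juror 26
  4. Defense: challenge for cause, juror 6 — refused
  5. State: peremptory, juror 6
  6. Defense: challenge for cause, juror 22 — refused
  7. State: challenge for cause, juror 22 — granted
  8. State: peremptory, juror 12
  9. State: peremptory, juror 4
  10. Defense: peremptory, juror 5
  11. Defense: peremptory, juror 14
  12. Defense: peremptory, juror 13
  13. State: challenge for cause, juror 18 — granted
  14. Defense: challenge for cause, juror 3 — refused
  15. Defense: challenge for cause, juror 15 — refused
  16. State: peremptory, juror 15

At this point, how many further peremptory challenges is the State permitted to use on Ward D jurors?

State peremptories so far: #9, #24, #6, #12, #4, #15 — 6 of 6 used, 0 left overall.
Against Ward D: #24, #6 — 2 used; per-ward cap 2 leaves 0.
Binding limit: min(0, 0) = 0.

0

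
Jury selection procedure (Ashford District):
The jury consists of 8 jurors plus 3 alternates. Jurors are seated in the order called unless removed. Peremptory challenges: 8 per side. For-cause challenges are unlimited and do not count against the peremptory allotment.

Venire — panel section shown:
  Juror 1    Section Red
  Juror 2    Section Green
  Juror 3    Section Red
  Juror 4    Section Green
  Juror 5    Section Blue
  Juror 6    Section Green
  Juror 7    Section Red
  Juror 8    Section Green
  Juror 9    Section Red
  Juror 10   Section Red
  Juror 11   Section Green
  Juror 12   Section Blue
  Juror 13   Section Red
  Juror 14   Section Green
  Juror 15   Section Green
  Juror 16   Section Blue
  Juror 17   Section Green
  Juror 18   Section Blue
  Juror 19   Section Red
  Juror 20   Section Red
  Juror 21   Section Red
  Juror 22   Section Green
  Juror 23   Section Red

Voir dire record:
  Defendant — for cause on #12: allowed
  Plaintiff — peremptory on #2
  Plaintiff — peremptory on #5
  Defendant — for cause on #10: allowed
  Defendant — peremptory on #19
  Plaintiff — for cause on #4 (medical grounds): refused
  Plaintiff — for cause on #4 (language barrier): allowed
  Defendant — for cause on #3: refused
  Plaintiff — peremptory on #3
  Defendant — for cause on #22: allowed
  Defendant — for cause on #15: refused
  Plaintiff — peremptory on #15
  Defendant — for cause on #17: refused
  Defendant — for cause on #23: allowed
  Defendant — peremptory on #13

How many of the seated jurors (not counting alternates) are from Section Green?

4

Removed: #2, #3, #4, #5, #10, #12, #13, #15, #19, #22, #23.
Seated jurors 1–8: #1, #6, #7, #8, #9, #11, #14, #16 (alternates #17, #18, #20 not counted).
Of those, in Section Green: #6, #8, #11, #14 → 4.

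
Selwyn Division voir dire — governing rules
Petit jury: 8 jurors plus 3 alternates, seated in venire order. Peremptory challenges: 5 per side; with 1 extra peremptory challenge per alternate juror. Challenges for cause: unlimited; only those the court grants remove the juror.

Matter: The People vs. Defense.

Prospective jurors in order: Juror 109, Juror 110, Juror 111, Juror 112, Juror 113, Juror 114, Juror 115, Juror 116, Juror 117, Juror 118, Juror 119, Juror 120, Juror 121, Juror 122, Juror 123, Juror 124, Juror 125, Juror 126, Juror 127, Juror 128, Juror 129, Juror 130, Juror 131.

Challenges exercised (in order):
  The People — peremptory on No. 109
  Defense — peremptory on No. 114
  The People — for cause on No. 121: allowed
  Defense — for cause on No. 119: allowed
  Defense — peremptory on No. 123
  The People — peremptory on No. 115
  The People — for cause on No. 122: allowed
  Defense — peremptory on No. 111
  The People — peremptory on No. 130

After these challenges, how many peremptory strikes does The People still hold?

The People allotment: 5 base + 1 × 3 alternates = 8.
The People peremptories used: #109, #115, #130 — 3 (for-cause on #121, #122 don't count).
Remaining: 8 − 3 = 5.

5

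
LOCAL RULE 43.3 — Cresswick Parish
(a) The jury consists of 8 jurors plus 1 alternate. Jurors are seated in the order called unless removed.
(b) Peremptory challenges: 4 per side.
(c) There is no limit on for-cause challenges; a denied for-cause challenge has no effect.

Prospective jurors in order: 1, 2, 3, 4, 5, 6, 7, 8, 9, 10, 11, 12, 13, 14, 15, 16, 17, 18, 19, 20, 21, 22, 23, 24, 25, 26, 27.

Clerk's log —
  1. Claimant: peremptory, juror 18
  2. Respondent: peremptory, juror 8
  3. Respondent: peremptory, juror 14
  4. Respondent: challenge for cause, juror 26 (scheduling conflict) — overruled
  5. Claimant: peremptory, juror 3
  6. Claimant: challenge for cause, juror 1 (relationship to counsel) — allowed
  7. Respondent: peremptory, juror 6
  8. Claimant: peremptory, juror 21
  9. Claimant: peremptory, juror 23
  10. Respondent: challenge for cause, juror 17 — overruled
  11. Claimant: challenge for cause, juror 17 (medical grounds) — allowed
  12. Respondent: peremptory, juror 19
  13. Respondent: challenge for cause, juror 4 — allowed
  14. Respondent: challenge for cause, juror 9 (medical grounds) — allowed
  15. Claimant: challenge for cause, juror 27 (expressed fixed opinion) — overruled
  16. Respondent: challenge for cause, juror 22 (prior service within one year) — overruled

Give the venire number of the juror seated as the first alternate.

16

Removed: #1, #3, #4, #6, #8, #9, #14, #17, #18, #19, #21, #23. (#22, #26, #27 stay — for-cause denied.)
Filling seats in venire order through position 9: #2, #5, #7, #10, #11, #12, #13, #15, #16.
So alternate 1 is #16.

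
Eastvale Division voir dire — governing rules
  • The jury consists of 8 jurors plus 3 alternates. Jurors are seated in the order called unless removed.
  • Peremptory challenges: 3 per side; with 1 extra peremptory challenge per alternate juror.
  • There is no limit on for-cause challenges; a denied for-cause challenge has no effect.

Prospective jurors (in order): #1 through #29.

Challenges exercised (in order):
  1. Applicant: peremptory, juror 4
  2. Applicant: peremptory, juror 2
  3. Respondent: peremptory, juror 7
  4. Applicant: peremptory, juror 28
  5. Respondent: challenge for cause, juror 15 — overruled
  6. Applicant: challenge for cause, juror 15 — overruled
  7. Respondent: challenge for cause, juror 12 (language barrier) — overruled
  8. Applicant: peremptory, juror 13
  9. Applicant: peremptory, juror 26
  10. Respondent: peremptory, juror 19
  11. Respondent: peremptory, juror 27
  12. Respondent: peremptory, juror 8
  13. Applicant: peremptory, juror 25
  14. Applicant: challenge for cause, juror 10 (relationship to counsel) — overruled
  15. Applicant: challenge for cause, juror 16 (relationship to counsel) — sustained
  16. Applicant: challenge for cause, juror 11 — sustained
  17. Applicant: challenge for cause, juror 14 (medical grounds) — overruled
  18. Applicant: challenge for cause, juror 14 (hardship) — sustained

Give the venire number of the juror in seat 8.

15

Removed: #2, #4, #7, #8, #11, #13, #14, #16, #19, #25, #26, #27, #28. (#10, #12, #15 stay — for-cause denied.)
Filling seats in venire order through position 8: #1, #3, #5, #6, #9, #10, #12, #15.
So seat 8 is #15.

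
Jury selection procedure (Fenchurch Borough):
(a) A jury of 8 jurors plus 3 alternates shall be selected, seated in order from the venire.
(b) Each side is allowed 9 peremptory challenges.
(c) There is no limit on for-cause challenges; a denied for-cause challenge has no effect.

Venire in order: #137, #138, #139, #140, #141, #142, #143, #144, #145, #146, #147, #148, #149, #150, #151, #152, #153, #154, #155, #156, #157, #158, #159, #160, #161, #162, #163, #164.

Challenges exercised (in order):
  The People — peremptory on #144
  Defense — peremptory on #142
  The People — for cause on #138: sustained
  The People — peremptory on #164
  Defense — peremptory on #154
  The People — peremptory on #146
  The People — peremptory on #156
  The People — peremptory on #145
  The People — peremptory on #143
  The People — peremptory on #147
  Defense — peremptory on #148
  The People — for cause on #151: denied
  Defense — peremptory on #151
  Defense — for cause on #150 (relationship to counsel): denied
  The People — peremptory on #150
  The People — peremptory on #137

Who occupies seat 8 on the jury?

157

Removed: #137, #138, #142, #143, #144, #145, #146, #147, #148, #150, #151, #154, #156, #164.
Seating in order: seats 1–8 → #139, #140, #141, #149, #152, #153, #155, #157; alternates → #158, #159, #160.
So seat 8 is #157.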